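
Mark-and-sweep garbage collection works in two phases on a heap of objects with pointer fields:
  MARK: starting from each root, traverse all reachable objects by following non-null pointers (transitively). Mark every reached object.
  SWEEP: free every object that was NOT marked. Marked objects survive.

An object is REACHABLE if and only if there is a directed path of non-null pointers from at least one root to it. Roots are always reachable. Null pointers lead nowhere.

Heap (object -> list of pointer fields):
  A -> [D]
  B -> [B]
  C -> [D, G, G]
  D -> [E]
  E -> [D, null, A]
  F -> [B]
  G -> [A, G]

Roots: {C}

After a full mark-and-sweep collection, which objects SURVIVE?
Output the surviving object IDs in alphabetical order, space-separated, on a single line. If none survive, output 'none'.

Answer: A C D E G

Derivation:
Roots: C
Mark C: refs=D G G, marked=C
Mark D: refs=E, marked=C D
Mark G: refs=A G, marked=C D G
Mark E: refs=D null A, marked=C D E G
Mark A: refs=D, marked=A C D E G
Unmarked (collected): B F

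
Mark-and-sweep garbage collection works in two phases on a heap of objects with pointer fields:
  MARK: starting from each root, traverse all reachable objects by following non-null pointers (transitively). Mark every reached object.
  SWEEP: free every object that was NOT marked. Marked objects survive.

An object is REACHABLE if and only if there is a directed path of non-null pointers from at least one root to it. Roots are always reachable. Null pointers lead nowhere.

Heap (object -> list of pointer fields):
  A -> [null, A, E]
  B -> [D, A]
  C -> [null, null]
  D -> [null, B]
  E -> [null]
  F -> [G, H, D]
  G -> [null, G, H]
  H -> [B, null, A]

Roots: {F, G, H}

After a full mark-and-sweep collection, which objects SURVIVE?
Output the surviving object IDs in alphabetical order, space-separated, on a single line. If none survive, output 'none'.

Roots: F G H
Mark F: refs=G H D, marked=F
Mark G: refs=null G H, marked=F G
Mark H: refs=B null A, marked=F G H
Mark D: refs=null B, marked=D F G H
Mark B: refs=D A, marked=B D F G H
Mark A: refs=null A E, marked=A B D F G H
Mark E: refs=null, marked=A B D E F G H
Unmarked (collected): C

Answer: A B D E F G H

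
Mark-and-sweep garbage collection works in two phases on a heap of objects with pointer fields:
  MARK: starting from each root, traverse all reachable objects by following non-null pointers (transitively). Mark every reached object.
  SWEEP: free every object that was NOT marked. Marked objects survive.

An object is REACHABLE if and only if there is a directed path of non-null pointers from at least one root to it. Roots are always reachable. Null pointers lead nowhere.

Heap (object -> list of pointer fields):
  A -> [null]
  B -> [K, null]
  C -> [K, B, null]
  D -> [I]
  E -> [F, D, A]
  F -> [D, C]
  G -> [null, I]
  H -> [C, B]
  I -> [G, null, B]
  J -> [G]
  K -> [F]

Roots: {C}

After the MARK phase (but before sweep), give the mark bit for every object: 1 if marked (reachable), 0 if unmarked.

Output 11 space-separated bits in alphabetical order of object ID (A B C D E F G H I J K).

Roots: C
Mark C: refs=K B null, marked=C
Mark K: refs=F, marked=C K
Mark B: refs=K null, marked=B C K
Mark F: refs=D C, marked=B C F K
Mark D: refs=I, marked=B C D F K
Mark I: refs=G null B, marked=B C D F I K
Mark G: refs=null I, marked=B C D F G I K
Unmarked (collected): A E H J

Answer: 0 1 1 1 0 1 1 0 1 0 1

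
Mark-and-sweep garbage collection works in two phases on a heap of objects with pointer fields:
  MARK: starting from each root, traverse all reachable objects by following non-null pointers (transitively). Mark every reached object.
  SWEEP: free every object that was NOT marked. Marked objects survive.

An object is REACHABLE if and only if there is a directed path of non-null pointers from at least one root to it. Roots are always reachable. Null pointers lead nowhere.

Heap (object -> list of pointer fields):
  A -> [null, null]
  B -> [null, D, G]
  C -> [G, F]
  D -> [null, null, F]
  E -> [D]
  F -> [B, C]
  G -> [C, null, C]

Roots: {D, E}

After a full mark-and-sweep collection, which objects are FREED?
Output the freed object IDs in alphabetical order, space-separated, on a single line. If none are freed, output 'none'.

Answer: A

Derivation:
Roots: D E
Mark D: refs=null null F, marked=D
Mark E: refs=D, marked=D E
Mark F: refs=B C, marked=D E F
Mark B: refs=null D G, marked=B D E F
Mark C: refs=G F, marked=B C D E F
Mark G: refs=C null C, marked=B C D E F G
Unmarked (collected): A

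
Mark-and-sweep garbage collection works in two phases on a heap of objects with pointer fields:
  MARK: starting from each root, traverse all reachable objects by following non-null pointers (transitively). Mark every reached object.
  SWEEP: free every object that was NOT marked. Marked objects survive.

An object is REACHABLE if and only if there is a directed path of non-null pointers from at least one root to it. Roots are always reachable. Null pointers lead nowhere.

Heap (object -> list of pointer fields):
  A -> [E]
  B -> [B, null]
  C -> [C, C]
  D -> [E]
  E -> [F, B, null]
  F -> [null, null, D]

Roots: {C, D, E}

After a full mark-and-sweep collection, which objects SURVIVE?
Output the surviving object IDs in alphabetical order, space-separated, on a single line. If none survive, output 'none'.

Answer: B C D E F

Derivation:
Roots: C D E
Mark C: refs=C C, marked=C
Mark D: refs=E, marked=C D
Mark E: refs=F B null, marked=C D E
Mark F: refs=null null D, marked=C D E F
Mark B: refs=B null, marked=B C D E F
Unmarked (collected): A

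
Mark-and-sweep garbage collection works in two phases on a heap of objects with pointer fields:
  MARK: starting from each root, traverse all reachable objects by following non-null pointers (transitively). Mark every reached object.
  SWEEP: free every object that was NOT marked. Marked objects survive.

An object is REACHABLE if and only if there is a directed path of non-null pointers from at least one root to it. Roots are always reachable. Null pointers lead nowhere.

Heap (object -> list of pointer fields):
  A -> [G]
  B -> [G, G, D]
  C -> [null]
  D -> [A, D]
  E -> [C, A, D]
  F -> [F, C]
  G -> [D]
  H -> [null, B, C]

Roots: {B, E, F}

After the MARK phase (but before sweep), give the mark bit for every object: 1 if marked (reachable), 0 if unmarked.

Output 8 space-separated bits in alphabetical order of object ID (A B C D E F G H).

Answer: 1 1 1 1 1 1 1 0

Derivation:
Roots: B E F
Mark B: refs=G G D, marked=B
Mark E: refs=C A D, marked=B E
Mark F: refs=F C, marked=B E F
Mark G: refs=D, marked=B E F G
Mark D: refs=A D, marked=B D E F G
Mark C: refs=null, marked=B C D E F G
Mark A: refs=G, marked=A B C D E F G
Unmarked (collected): H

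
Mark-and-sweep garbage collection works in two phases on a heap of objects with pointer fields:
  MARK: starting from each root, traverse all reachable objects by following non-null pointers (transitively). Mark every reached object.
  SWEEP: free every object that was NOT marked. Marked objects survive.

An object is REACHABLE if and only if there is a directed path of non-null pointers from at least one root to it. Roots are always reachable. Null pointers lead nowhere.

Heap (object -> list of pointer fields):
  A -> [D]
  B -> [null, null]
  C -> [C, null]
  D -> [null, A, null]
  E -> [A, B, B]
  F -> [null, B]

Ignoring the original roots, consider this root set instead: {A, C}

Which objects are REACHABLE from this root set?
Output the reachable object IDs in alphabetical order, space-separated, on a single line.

Answer: A C D

Derivation:
Roots: A C
Mark A: refs=D, marked=A
Mark C: refs=C null, marked=A C
Mark D: refs=null A null, marked=A C D
Unmarked (collected): B E F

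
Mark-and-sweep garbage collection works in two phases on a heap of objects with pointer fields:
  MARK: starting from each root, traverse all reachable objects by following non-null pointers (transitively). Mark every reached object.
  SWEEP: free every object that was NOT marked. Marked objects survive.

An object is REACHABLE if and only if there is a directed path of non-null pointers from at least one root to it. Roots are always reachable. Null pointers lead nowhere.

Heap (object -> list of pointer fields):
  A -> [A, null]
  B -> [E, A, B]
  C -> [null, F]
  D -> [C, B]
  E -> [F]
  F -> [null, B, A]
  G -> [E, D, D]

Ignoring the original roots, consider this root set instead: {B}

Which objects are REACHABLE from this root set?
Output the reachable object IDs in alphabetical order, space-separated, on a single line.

Roots: B
Mark B: refs=E A B, marked=B
Mark E: refs=F, marked=B E
Mark A: refs=A null, marked=A B E
Mark F: refs=null B A, marked=A B E F
Unmarked (collected): C D G

Answer: A B E F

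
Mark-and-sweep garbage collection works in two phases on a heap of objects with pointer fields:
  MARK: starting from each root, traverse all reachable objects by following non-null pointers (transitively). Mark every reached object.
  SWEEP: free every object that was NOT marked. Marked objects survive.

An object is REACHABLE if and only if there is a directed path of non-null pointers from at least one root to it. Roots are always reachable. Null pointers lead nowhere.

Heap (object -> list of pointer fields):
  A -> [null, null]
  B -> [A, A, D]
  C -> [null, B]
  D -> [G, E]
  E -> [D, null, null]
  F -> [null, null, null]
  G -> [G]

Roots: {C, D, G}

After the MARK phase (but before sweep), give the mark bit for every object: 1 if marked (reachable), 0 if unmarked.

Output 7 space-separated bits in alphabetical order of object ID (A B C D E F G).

Roots: C D G
Mark C: refs=null B, marked=C
Mark D: refs=G E, marked=C D
Mark G: refs=G, marked=C D G
Mark B: refs=A A D, marked=B C D G
Mark E: refs=D null null, marked=B C D E G
Mark A: refs=null null, marked=A B C D E G
Unmarked (collected): F

Answer: 1 1 1 1 1 0 1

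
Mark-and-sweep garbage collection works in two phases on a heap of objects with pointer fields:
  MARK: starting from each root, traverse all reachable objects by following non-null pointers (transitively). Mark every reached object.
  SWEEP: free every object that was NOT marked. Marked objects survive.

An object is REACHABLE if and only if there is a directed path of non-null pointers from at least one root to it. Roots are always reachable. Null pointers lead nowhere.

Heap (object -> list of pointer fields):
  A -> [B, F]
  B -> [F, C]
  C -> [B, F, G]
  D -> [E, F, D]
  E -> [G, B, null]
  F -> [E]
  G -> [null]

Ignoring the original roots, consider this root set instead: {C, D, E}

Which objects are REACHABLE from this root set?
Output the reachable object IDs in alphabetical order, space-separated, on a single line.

Answer: B C D E F G

Derivation:
Roots: C D E
Mark C: refs=B F G, marked=C
Mark D: refs=E F D, marked=C D
Mark E: refs=G B null, marked=C D E
Mark B: refs=F C, marked=B C D E
Mark F: refs=E, marked=B C D E F
Mark G: refs=null, marked=B C D E F G
Unmarked (collected): A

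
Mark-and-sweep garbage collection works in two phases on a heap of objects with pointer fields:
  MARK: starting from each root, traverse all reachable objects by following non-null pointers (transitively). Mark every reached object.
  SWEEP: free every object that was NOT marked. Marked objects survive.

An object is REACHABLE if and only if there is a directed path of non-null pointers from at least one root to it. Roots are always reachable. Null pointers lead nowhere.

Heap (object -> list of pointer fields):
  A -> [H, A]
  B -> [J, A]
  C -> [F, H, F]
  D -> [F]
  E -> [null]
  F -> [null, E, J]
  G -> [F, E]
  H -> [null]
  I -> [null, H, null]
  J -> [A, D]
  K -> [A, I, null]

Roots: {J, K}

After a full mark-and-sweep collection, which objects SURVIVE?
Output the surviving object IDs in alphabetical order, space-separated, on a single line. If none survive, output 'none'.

Answer: A D E F H I J K

Derivation:
Roots: J K
Mark J: refs=A D, marked=J
Mark K: refs=A I null, marked=J K
Mark A: refs=H A, marked=A J K
Mark D: refs=F, marked=A D J K
Mark I: refs=null H null, marked=A D I J K
Mark H: refs=null, marked=A D H I J K
Mark F: refs=null E J, marked=A D F H I J K
Mark E: refs=null, marked=A D E F H I J K
Unmarked (collected): B C G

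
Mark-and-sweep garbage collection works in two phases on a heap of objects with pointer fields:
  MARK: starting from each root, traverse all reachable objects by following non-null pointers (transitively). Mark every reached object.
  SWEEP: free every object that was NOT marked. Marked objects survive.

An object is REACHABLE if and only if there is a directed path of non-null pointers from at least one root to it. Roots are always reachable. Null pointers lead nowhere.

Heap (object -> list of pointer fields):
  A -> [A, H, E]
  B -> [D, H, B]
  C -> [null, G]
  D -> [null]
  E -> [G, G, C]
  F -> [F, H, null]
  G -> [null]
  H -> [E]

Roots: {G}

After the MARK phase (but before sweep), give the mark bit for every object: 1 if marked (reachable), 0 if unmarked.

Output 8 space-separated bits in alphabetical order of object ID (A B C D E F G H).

Answer: 0 0 0 0 0 0 1 0

Derivation:
Roots: G
Mark G: refs=null, marked=G
Unmarked (collected): A B C D E F H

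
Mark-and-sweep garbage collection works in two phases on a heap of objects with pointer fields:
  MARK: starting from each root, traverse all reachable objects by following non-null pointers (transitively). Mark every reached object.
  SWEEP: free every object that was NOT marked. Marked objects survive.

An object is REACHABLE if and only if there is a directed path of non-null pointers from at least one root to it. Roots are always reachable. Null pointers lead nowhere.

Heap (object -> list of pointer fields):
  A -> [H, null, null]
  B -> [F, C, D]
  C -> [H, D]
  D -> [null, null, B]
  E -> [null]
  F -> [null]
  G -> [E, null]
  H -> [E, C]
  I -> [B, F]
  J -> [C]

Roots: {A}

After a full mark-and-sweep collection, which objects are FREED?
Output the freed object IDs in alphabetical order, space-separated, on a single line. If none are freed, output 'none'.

Answer: G I J

Derivation:
Roots: A
Mark A: refs=H null null, marked=A
Mark H: refs=E C, marked=A H
Mark E: refs=null, marked=A E H
Mark C: refs=H D, marked=A C E H
Mark D: refs=null null B, marked=A C D E H
Mark B: refs=F C D, marked=A B C D E H
Mark F: refs=null, marked=A B C D E F H
Unmarked (collected): G I J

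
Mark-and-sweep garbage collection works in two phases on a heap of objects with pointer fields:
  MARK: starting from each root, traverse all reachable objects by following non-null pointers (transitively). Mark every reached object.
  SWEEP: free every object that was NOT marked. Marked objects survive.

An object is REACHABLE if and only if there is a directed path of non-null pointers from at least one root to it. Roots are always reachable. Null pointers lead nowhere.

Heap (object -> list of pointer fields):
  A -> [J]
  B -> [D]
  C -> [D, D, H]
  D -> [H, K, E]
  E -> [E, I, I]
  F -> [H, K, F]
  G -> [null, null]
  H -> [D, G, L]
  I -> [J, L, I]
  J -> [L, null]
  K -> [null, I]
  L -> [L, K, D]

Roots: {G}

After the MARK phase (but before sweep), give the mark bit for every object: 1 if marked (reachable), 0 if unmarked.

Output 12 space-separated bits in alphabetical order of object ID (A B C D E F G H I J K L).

Answer: 0 0 0 0 0 0 1 0 0 0 0 0

Derivation:
Roots: G
Mark G: refs=null null, marked=G
Unmarked (collected): A B C D E F H I J K L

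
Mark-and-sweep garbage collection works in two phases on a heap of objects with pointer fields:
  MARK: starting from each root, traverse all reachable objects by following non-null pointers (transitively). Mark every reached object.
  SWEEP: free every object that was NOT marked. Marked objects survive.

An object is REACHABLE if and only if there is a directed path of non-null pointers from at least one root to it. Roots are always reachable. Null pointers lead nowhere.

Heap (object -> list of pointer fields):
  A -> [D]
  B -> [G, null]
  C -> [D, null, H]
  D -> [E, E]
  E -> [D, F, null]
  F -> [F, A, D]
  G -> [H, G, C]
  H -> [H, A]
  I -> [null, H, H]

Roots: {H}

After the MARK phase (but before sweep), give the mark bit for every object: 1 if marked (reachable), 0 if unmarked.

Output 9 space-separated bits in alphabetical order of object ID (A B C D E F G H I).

Roots: H
Mark H: refs=H A, marked=H
Mark A: refs=D, marked=A H
Mark D: refs=E E, marked=A D H
Mark E: refs=D F null, marked=A D E H
Mark F: refs=F A D, marked=A D E F H
Unmarked (collected): B C G I

Answer: 1 0 0 1 1 1 0 1 0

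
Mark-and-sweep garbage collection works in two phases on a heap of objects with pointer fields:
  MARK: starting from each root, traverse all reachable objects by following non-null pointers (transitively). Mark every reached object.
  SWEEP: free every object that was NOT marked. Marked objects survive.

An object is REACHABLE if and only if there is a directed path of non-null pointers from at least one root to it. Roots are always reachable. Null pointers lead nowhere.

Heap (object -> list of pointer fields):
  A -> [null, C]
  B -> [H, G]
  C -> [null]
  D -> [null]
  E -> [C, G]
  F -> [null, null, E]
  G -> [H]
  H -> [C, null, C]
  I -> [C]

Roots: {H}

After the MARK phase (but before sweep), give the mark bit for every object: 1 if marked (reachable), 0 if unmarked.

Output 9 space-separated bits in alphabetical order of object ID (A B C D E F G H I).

Answer: 0 0 1 0 0 0 0 1 0

Derivation:
Roots: H
Mark H: refs=C null C, marked=H
Mark C: refs=null, marked=C H
Unmarked (collected): A B D E F G I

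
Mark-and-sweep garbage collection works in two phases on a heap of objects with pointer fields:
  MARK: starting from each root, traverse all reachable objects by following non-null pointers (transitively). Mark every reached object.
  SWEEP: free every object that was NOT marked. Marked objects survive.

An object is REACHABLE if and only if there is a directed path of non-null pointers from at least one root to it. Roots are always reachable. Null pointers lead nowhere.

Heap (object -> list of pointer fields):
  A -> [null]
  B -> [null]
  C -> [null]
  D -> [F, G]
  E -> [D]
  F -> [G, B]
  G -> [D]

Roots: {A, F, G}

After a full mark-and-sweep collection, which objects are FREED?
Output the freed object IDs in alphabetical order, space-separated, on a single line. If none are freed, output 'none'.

Answer: C E

Derivation:
Roots: A F G
Mark A: refs=null, marked=A
Mark F: refs=G B, marked=A F
Mark G: refs=D, marked=A F G
Mark B: refs=null, marked=A B F G
Mark D: refs=F G, marked=A B D F G
Unmarked (collected): C E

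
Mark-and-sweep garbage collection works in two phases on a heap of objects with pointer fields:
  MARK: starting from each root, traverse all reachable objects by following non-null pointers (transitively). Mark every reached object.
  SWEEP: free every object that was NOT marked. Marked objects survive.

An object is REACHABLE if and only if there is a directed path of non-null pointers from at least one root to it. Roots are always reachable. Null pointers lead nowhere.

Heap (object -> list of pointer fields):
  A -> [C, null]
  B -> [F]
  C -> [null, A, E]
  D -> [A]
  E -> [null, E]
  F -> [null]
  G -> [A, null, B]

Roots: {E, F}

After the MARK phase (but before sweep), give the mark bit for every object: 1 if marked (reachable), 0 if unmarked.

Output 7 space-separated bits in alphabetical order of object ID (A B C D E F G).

Answer: 0 0 0 0 1 1 0

Derivation:
Roots: E F
Mark E: refs=null E, marked=E
Mark F: refs=null, marked=E F
Unmarked (collected): A B C D G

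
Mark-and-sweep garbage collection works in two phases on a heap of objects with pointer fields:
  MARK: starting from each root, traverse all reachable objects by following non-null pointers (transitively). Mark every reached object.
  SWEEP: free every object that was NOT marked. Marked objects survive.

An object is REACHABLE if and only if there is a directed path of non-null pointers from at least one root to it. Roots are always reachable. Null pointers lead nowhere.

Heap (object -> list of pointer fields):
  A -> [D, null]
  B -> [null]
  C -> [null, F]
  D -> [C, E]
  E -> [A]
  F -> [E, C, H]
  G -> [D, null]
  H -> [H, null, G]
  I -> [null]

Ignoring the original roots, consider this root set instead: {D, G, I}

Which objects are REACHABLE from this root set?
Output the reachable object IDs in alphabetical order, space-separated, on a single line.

Roots: D G I
Mark D: refs=C E, marked=D
Mark G: refs=D null, marked=D G
Mark I: refs=null, marked=D G I
Mark C: refs=null F, marked=C D G I
Mark E: refs=A, marked=C D E G I
Mark F: refs=E C H, marked=C D E F G I
Mark A: refs=D null, marked=A C D E F G I
Mark H: refs=H null G, marked=A C D E F G H I
Unmarked (collected): B

Answer: A C D E F G H I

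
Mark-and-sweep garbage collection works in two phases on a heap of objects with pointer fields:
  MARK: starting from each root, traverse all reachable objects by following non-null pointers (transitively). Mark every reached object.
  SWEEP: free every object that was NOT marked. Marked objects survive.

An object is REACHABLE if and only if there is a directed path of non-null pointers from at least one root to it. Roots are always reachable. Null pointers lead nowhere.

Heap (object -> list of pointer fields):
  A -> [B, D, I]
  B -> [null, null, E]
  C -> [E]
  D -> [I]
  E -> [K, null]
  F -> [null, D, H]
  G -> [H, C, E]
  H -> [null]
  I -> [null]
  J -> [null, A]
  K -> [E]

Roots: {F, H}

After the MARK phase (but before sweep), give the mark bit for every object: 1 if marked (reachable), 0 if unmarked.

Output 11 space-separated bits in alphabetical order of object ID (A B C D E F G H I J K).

Roots: F H
Mark F: refs=null D H, marked=F
Mark H: refs=null, marked=F H
Mark D: refs=I, marked=D F H
Mark I: refs=null, marked=D F H I
Unmarked (collected): A B C E G J K

Answer: 0 0 0 1 0 1 0 1 1 0 0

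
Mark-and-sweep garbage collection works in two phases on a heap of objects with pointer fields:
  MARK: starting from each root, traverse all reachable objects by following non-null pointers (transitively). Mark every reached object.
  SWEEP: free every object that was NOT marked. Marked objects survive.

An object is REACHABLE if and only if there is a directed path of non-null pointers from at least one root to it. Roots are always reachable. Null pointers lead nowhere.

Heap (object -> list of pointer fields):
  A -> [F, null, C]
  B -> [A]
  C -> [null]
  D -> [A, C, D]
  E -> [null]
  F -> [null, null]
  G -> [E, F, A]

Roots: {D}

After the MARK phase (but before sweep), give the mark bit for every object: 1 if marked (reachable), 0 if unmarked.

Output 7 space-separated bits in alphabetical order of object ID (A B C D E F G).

Answer: 1 0 1 1 0 1 0

Derivation:
Roots: D
Mark D: refs=A C D, marked=D
Mark A: refs=F null C, marked=A D
Mark C: refs=null, marked=A C D
Mark F: refs=null null, marked=A C D F
Unmarked (collected): B E G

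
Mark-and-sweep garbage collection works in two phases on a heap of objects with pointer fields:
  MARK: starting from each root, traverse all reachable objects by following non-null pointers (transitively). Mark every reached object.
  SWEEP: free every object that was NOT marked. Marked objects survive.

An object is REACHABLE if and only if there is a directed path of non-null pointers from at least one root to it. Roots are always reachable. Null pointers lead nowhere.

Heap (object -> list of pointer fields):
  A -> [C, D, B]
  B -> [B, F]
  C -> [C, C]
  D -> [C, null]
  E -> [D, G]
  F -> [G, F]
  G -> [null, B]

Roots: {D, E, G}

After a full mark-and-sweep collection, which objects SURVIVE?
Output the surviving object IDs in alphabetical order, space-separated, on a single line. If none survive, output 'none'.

Roots: D E G
Mark D: refs=C null, marked=D
Mark E: refs=D G, marked=D E
Mark G: refs=null B, marked=D E G
Mark C: refs=C C, marked=C D E G
Mark B: refs=B F, marked=B C D E G
Mark F: refs=G F, marked=B C D E F G
Unmarked (collected): A

Answer: B C D E F G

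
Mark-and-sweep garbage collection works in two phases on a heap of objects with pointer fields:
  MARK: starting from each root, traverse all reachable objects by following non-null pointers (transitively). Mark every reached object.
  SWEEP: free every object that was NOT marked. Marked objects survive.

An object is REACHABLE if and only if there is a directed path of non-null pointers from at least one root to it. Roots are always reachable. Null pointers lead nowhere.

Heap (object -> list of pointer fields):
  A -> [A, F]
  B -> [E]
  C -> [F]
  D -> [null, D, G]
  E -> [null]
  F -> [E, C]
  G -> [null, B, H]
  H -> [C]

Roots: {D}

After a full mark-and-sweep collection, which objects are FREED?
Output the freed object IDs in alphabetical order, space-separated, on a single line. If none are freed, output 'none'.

Answer: A

Derivation:
Roots: D
Mark D: refs=null D G, marked=D
Mark G: refs=null B H, marked=D G
Mark B: refs=E, marked=B D G
Mark H: refs=C, marked=B D G H
Mark E: refs=null, marked=B D E G H
Mark C: refs=F, marked=B C D E G H
Mark F: refs=E C, marked=B C D E F G H
Unmarked (collected): A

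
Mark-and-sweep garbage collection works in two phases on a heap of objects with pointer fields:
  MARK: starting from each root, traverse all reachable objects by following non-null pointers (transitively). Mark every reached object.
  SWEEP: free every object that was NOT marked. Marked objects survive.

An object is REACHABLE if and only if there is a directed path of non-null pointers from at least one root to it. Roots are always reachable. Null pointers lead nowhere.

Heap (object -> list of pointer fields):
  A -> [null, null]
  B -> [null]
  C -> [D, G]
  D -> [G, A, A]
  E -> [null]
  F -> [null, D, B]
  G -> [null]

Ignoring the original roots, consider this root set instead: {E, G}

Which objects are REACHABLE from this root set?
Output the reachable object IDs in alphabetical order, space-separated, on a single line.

Answer: E G

Derivation:
Roots: E G
Mark E: refs=null, marked=E
Mark G: refs=null, marked=E G
Unmarked (collected): A B C D F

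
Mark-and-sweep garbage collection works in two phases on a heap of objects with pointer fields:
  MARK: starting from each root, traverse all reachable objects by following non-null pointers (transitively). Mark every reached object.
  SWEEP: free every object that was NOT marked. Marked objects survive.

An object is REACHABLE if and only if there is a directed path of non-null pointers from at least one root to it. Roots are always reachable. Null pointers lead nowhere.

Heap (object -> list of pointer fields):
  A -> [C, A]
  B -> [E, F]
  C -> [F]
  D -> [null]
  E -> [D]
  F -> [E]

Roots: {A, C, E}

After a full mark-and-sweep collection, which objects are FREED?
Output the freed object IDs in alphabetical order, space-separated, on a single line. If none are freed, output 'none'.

Roots: A C E
Mark A: refs=C A, marked=A
Mark C: refs=F, marked=A C
Mark E: refs=D, marked=A C E
Mark F: refs=E, marked=A C E F
Mark D: refs=null, marked=A C D E F
Unmarked (collected): B

Answer: B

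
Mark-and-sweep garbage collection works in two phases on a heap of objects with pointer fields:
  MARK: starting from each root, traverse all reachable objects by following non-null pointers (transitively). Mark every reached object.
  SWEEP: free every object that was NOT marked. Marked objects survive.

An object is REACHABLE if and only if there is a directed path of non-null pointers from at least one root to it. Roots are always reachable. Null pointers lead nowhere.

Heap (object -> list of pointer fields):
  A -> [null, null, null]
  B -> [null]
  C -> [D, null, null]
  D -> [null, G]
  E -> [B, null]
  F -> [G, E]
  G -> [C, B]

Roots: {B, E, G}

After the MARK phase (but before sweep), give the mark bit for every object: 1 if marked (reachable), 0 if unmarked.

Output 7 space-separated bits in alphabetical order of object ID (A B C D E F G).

Roots: B E G
Mark B: refs=null, marked=B
Mark E: refs=B null, marked=B E
Mark G: refs=C B, marked=B E G
Mark C: refs=D null null, marked=B C E G
Mark D: refs=null G, marked=B C D E G
Unmarked (collected): A F

Answer: 0 1 1 1 1 0 1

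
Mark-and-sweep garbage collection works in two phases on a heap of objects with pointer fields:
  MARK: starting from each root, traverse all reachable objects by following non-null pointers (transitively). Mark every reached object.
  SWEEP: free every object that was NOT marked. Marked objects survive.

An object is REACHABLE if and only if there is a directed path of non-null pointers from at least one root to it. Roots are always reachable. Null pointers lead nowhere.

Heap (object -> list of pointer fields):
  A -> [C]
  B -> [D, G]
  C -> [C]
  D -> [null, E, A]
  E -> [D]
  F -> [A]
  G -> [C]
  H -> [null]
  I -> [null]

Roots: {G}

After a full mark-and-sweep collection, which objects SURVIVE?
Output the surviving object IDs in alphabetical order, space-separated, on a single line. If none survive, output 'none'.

Roots: G
Mark G: refs=C, marked=G
Mark C: refs=C, marked=C G
Unmarked (collected): A B D E F H I

Answer: C G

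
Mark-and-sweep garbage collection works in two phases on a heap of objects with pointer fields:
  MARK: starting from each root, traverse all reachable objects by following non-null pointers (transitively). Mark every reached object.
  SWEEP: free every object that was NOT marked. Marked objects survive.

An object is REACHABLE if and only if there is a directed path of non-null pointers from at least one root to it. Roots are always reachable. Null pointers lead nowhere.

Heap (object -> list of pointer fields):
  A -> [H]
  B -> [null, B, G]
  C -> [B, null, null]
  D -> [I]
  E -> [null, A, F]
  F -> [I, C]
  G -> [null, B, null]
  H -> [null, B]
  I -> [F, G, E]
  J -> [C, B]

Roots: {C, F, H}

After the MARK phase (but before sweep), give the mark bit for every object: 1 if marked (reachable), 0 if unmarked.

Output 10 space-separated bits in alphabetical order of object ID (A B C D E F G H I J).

Answer: 1 1 1 0 1 1 1 1 1 0

Derivation:
Roots: C F H
Mark C: refs=B null null, marked=C
Mark F: refs=I C, marked=C F
Mark H: refs=null B, marked=C F H
Mark B: refs=null B G, marked=B C F H
Mark I: refs=F G E, marked=B C F H I
Mark G: refs=null B null, marked=B C F G H I
Mark E: refs=null A F, marked=B C E F G H I
Mark A: refs=H, marked=A B C E F G H I
Unmarked (collected): D J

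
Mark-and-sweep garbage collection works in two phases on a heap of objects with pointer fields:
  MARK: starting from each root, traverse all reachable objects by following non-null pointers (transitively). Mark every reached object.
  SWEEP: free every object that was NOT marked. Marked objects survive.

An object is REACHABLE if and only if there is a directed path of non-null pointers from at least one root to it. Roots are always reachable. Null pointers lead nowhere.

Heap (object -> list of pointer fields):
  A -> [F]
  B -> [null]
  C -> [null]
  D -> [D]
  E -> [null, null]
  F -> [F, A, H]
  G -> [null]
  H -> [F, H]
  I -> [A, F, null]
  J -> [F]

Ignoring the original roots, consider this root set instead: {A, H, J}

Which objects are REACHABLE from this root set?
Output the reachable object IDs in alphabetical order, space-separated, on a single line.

Answer: A F H J

Derivation:
Roots: A H J
Mark A: refs=F, marked=A
Mark H: refs=F H, marked=A H
Mark J: refs=F, marked=A H J
Mark F: refs=F A H, marked=A F H J
Unmarked (collected): B C D E G I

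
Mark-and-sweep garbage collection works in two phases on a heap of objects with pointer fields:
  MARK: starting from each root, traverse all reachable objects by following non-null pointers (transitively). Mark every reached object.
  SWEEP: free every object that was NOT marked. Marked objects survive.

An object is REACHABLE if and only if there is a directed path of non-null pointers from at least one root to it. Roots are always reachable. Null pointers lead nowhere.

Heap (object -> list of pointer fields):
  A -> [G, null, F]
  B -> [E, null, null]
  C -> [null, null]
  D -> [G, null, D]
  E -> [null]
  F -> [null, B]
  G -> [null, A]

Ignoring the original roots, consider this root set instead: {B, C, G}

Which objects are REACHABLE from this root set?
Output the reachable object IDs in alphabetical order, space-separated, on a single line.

Roots: B C G
Mark B: refs=E null null, marked=B
Mark C: refs=null null, marked=B C
Mark G: refs=null A, marked=B C G
Mark E: refs=null, marked=B C E G
Mark A: refs=G null F, marked=A B C E G
Mark F: refs=null B, marked=A B C E F G
Unmarked (collected): D

Answer: A B C E F G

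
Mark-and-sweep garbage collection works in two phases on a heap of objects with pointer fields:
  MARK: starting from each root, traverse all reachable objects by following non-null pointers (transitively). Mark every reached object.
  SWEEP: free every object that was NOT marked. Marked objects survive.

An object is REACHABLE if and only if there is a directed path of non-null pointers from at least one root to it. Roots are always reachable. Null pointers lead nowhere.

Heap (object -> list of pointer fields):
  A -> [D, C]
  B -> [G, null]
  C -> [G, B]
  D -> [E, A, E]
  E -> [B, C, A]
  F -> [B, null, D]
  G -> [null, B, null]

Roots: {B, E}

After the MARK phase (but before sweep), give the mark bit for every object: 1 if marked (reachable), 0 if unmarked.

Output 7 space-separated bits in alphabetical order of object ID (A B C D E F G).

Answer: 1 1 1 1 1 0 1

Derivation:
Roots: B E
Mark B: refs=G null, marked=B
Mark E: refs=B C A, marked=B E
Mark G: refs=null B null, marked=B E G
Mark C: refs=G B, marked=B C E G
Mark A: refs=D C, marked=A B C E G
Mark D: refs=E A E, marked=A B C D E G
Unmarked (collected): F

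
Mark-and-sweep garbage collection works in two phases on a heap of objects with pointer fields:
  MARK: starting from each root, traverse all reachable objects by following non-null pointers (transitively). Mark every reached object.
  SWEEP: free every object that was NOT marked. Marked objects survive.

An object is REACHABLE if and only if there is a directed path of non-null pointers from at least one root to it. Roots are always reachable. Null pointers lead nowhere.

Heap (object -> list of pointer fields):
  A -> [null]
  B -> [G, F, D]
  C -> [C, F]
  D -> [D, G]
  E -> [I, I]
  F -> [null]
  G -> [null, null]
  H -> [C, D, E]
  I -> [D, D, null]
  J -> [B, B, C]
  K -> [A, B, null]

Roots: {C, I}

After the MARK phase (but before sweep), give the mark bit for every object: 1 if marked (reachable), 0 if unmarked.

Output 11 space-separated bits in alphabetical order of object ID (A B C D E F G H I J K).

Roots: C I
Mark C: refs=C F, marked=C
Mark I: refs=D D null, marked=C I
Mark F: refs=null, marked=C F I
Mark D: refs=D G, marked=C D F I
Mark G: refs=null null, marked=C D F G I
Unmarked (collected): A B E H J K

Answer: 0 0 1 1 0 1 1 0 1 0 0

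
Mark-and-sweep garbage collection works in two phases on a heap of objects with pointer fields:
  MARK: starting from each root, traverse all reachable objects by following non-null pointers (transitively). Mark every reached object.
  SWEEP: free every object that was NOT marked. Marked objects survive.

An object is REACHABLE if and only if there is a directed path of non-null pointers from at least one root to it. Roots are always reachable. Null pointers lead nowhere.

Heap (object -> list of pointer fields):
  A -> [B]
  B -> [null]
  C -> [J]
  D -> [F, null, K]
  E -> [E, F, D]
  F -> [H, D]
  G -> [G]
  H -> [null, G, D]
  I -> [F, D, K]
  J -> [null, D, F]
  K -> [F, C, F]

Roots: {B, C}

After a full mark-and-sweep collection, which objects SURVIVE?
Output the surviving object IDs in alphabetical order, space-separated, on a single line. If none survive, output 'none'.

Answer: B C D F G H J K

Derivation:
Roots: B C
Mark B: refs=null, marked=B
Mark C: refs=J, marked=B C
Mark J: refs=null D F, marked=B C J
Mark D: refs=F null K, marked=B C D J
Mark F: refs=H D, marked=B C D F J
Mark K: refs=F C F, marked=B C D F J K
Mark H: refs=null G D, marked=B C D F H J K
Mark G: refs=G, marked=B C D F G H J K
Unmarked (collected): A E I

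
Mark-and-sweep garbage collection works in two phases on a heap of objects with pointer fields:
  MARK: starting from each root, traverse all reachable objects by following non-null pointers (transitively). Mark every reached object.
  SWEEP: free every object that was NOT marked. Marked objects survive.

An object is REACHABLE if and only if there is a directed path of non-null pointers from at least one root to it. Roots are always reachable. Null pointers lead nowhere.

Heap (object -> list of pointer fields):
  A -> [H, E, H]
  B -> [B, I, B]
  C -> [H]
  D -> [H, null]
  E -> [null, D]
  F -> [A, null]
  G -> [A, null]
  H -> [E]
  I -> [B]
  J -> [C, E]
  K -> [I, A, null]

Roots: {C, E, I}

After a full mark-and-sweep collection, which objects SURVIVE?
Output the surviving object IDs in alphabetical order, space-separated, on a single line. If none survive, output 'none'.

Roots: C E I
Mark C: refs=H, marked=C
Mark E: refs=null D, marked=C E
Mark I: refs=B, marked=C E I
Mark H: refs=E, marked=C E H I
Mark D: refs=H null, marked=C D E H I
Mark B: refs=B I B, marked=B C D E H I
Unmarked (collected): A F G J K

Answer: B C D E H I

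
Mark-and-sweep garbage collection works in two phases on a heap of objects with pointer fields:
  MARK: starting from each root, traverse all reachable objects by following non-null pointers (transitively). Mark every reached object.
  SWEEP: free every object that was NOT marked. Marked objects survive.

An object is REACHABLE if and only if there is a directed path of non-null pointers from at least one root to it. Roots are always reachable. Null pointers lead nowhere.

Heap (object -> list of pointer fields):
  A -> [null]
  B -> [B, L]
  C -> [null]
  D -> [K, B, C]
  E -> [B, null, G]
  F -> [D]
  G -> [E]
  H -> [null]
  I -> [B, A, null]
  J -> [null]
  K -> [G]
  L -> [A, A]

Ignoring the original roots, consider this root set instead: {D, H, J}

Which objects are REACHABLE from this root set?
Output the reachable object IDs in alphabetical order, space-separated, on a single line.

Answer: A B C D E G H J K L

Derivation:
Roots: D H J
Mark D: refs=K B C, marked=D
Mark H: refs=null, marked=D H
Mark J: refs=null, marked=D H J
Mark K: refs=G, marked=D H J K
Mark B: refs=B L, marked=B D H J K
Mark C: refs=null, marked=B C D H J K
Mark G: refs=E, marked=B C D G H J K
Mark L: refs=A A, marked=B C D G H J K L
Mark E: refs=B null G, marked=B C D E G H J K L
Mark A: refs=null, marked=A B C D E G H J K L
Unmarked (collected): F I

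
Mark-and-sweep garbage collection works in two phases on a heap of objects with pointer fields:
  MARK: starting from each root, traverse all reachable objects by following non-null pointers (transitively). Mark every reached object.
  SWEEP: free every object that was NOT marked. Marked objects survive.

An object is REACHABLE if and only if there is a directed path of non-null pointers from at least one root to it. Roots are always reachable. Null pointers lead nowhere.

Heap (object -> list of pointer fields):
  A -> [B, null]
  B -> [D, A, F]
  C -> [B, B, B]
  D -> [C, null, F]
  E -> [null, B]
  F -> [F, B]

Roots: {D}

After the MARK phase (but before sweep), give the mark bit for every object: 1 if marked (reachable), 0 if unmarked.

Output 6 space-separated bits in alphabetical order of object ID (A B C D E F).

Answer: 1 1 1 1 0 1

Derivation:
Roots: D
Mark D: refs=C null F, marked=D
Mark C: refs=B B B, marked=C D
Mark F: refs=F B, marked=C D F
Mark B: refs=D A F, marked=B C D F
Mark A: refs=B null, marked=A B C D F
Unmarked (collected): E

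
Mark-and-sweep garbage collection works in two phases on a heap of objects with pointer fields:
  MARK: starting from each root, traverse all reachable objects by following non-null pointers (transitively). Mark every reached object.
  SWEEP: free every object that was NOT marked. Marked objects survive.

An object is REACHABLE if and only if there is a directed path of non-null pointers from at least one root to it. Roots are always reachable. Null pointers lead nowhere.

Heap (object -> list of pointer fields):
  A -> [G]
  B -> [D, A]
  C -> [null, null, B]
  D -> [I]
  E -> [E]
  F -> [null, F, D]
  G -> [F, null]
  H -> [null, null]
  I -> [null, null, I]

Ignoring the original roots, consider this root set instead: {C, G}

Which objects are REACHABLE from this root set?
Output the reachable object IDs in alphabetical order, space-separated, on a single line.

Roots: C G
Mark C: refs=null null B, marked=C
Mark G: refs=F null, marked=C G
Mark B: refs=D A, marked=B C G
Mark F: refs=null F D, marked=B C F G
Mark D: refs=I, marked=B C D F G
Mark A: refs=G, marked=A B C D F G
Mark I: refs=null null I, marked=A B C D F G I
Unmarked (collected): E H

Answer: A B C D F G I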